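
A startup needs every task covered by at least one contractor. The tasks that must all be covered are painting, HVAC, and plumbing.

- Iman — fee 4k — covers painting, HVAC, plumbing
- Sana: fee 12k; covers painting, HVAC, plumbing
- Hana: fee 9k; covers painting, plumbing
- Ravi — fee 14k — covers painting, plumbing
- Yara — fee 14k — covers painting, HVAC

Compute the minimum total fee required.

4

Iman alone covers painting, HVAC, plumbing — every task.
Total fee: 4.
No cover costs less than 4.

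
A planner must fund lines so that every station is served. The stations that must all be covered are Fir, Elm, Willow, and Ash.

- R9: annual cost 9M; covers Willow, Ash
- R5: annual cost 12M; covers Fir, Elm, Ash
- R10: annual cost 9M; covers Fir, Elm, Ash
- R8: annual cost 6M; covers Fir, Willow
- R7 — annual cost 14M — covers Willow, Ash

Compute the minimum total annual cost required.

This is an integer covering problem.
Choose R10 and R8: together they cover Fir, Elm, Willow, Ash — every station.
Total annual cost: 9 + 6 = 15.
No cover costs less than 15.

15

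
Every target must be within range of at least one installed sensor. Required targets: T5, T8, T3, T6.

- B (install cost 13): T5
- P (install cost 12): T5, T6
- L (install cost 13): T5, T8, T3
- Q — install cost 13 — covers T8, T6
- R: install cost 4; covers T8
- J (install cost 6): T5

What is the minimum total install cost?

The greedy cost-per-new-target heuristic would pick R, P, and L for 29, but a cheaper cover exists.
Choose P and L: together they cover T5, T8, T3, T6 — every target.
Total install cost: 12 + 13 = 25.
No cover costs less than 25.

25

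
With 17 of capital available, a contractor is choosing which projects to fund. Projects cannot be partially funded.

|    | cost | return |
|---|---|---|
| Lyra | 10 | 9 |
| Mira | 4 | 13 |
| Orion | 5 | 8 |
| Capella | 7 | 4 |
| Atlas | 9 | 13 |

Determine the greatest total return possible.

26

This is a 0-1 knapsack instance.
Allowing fractional choices, the relaxed optimum would be about 32.6, but projects are indivisible.
Lyra + Mira: cost 10 + 4 = 14 ≤ 17, return 9 + 13 = 22.
Mira + Atlas: cost 4 + 9 = 13 ≤ 17, return 13 + 13 = 26.
Mira + Orion + Capella: cost 4 + 5 + 7 = 16 ≤ 17, return 13 + 8 + 4 = 25.
Best is Mira and Atlas with total return 26.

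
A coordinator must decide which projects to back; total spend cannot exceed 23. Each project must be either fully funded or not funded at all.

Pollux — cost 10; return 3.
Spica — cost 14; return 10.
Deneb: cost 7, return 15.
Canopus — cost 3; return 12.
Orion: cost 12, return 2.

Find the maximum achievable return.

30

This is a 0-1 knapsack instance.
Take Pollux, Deneb, and Canopus: cost 10 + 7 + 3 = 20 ≤ 23, return 3 + 15 + 12 = 30.
No other feasible combination does better.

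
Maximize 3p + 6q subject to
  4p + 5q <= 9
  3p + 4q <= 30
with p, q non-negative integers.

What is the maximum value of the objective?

9

Relaxing integrality, the LP optimum is 10.80 at (p,q) = (0, 1.8), which is not an integer point.
(p,q)=(1,1) is feasible, giving 9.
(p,q)=(0,1) is feasible, giving 6.
(p,q)=(2,0) is feasible, giving 6.
(p,q)=(1,0) is feasible, giving 3.
The best lattice point is (1,1), giving 9.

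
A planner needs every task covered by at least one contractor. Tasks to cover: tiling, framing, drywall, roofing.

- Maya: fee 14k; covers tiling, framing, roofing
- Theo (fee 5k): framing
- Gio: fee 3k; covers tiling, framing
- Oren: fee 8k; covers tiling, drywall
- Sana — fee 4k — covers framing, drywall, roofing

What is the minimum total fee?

7

Choose Gio and Sana: together they cover tiling, framing, drywall, roofing — every task.
Total fee: 3 + 4 = 7.
No cover costs less than 7.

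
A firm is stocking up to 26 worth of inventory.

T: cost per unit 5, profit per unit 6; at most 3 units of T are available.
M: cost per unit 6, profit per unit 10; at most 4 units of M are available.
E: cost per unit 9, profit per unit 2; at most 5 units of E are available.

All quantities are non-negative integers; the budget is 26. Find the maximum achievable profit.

M has the best ratio (10/6); taking only M gives at most 4×10 = 40 (stopped by the cost limit).
Optimal: 4×M: cost 24 ≤ 26, profit 4·10 = 40.

40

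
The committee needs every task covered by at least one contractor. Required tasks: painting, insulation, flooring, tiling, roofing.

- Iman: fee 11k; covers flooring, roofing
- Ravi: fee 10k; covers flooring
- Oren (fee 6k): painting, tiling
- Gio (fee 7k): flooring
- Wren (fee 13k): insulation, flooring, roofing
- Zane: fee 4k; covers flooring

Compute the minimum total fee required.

Choose Oren and Wren: together they cover painting, insulation, flooring, tiling, roofing — every task.
Total fee: 6 + 13 = 19.

19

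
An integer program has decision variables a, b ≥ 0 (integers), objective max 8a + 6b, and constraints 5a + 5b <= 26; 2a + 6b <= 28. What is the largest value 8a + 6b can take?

40

(a,b)=(5,0) is feasible, giving 40.
(a,b)=(4,1) is feasible, giving 38.
(a,b)=(4,0) is feasible, giving 32.
The best lattice point is (5,0), giving 40.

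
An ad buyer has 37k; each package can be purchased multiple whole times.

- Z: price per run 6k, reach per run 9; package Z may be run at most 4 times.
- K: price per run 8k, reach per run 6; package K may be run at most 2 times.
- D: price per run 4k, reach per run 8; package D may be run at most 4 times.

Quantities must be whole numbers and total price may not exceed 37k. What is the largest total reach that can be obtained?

60

Take 4×Z and 3×D: price 36 ≤ 37, reach 4·9 + 3·8 = 60.
No other integer combination yields more.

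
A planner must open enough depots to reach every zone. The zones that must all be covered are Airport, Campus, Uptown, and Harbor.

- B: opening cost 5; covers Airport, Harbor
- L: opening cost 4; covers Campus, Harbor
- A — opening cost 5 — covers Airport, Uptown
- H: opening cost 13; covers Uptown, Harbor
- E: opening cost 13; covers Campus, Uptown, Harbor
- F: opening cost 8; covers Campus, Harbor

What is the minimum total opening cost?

9

Choose L and A: together they cover Airport, Campus, Uptown, Harbor — every zone.
Total opening cost: 4 + 5 = 9.
No cover costs less than 9.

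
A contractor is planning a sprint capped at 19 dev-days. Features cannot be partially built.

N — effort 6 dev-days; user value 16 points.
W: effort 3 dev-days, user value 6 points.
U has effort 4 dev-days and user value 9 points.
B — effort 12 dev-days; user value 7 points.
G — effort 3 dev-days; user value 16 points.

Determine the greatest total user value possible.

Allowing fractional choices, the relaxed optimum would be about 48.8, but features are indivisible.
N + U + G: effort 6 + 4 + 3 = 13 ≤ 19, user value 16 + 9 + 16 = 41.
N + W + U + G: effort 6 + 3 + 4 + 3 = 16 ≤ 19, user value 16 + 6 + 9 + 16 = 47.
Best is N, W, U, and G with total user value 47.

47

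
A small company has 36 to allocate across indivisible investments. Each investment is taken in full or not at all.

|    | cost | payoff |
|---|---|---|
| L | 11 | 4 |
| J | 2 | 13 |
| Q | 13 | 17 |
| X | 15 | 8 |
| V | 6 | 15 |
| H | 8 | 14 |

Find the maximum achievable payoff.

59

Allowing fractional choices, the relaxed optimum would be about 62.7, but investments are indivisible.
J + Q + V + H: cost 2 + 13 + 6 + 8 = 29 ≤ 36, payoff 13 + 17 + 15 + 14 = 59.
J + X + V + H: cost 2 + 15 + 6 + 8 = 31 ≤ 36, payoff 13 + 8 + 15 + 14 = 50.
J + Q + X + V: cost 2 + 13 + 15 + 6 = 36 ≤ 36, payoff 13 + 17 + 8 + 15 = 53.
Best is J, Q, V, and H with total payoff 59.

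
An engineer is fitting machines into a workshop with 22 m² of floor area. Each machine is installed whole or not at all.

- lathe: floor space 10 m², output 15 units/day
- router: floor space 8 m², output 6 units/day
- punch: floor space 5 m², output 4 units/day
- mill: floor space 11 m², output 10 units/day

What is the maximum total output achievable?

Allowing fractional choices, the relaxed optimum would be about 25.8, but machines are indivisible.
lathe + punch: floor space 10 + 5 = 15 ≤ 22, output 15 + 4 = 19.
lathe + mill: floor space 10 + 11 = 21 ≤ 22, output 15 + 10 = 25.
lathe + router: floor space 10 + 8 = 18 ≤ 22, output 15 + 6 = 21.
Best is lathe and mill with total output 25.

25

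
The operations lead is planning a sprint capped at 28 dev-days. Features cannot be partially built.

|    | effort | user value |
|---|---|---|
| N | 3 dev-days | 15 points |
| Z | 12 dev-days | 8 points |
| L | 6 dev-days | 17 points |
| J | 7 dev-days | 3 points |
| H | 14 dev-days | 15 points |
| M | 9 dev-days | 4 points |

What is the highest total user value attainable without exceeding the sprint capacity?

Take N, L, and H: effort 3 + 6 + 14 = 23 ≤ 28, user value 15 + 17 + 15 = 47.
No other feasible combination does better.

47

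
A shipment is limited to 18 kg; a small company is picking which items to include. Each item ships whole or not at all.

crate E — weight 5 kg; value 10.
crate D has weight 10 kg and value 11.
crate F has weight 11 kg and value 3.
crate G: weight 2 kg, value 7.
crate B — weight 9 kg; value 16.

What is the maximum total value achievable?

Allowing fractional choices, the relaxed optimum would be about 35.2, but items are indivisible.
crate E + crate G + crate B: weight 5 + 2 + 9 = 16 ≤ 18, value 10 + 7 + 16 = 33.
crate E + crate B: weight 5 + 9 = 14 ≤ 18, value 10 + 16 = 26.
crate E + crate D + crate G: weight 5 + 10 + 2 = 17 ≤ 18, value 10 + 11 + 7 = 28.
Best is crate E, crate G, and crate B with total value 33.

33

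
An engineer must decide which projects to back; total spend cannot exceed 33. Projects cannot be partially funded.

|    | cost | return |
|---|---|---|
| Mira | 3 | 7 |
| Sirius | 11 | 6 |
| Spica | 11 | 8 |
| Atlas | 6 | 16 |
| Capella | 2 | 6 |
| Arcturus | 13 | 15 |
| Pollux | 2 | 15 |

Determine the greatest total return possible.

Treat it as a binary knapsack problem.
Mira + Atlas + Capella + Arcturus + Pollux: cost 3 + 6 + 2 + 13 + 2 = 26 ≤ 33, return 7 + 16 + 6 + 15 + 15 = 59.
Spica + Atlas + Arcturus + Pollux: cost 11 + 6 + 13 + 2 = 32 ≤ 33, return 8 + 16 + 15 + 15 = 54.
Best is Mira, Atlas, Capella, Arcturus, and Pollux with total return 59.

59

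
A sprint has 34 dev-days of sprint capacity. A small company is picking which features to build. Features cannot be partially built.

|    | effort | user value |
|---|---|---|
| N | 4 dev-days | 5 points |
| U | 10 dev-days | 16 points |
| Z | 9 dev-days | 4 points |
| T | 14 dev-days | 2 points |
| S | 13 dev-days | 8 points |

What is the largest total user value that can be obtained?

This is a 0-1 knapsack instance.
N + U + Z: effort 4 + 10 + 9 = 23 ≤ 34, user value 5 + 16 + 4 = 25.
N + U + S: effort 4 + 10 + 13 = 27 ≤ 34, user value 5 + 16 + 8 = 29.
U + Z + S: effort 10 + 9 + 13 = 32 ≤ 34, user value 16 + 4 + 8 = 28.
Best is N, U, and S with total user value 29.

29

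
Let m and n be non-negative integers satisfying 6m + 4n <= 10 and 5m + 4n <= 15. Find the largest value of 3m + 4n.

8

(m,n)=(0,2): 6·0+4·2=8≤10, 5·0+4·2=8≤15, objective 8.
(m,n)=(1,1): 6·1+4·1=10≤10, 5·1+4·1=9≤15, objective 7.
(m,n)=(0,1): 6·0+4·1=4≤10, 5·0+4·1=4≤15, objective 4.
No feasible integer point exceeds 8.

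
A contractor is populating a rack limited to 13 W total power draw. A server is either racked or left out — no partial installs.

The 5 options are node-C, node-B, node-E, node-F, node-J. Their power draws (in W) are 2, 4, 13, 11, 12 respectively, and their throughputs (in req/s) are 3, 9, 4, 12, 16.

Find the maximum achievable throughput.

Take node-J: power draw 12 ≤ 13, throughput 16.
No other feasible combination does better.

16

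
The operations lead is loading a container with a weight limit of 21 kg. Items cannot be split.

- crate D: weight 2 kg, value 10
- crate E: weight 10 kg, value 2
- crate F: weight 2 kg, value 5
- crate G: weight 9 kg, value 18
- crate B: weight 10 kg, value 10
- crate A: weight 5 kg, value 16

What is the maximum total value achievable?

49

Allowing fractional choices, the relaxed optimum would be about 52.0, but items are indivisible.
crate D + crate F + crate G + crate A: weight 2 + 2 + 9 + 5 = 18 ≤ 21, value 10 + 5 + 18 + 16 = 49.
crate D + crate G + crate A: weight 2 + 9 + 5 = 16 ≤ 21, value 10 + 18 + 16 = 44.
crate D + crate F + crate B + crate A: weight 2 + 2 + 10 + 5 = 19 ≤ 21, value 10 + 5 + 10 + 16 = 41.
Best is crate D, crate F, crate G, and crate A with total value 49.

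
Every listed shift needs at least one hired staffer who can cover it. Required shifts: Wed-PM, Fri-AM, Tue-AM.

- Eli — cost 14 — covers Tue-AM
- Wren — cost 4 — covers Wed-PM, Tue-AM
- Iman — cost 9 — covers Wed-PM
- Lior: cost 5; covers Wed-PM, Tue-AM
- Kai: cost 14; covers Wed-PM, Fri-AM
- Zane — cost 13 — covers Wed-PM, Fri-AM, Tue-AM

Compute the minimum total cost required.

13

This is an integer covering problem.
The greedy cost-per-new-shift heuristic would pick Wren and Zane for 17, but a cheaper cover exists.
Zane alone covers Wed-PM, Fri-AM, Tue-AM — every shift.
Total cost: 13.
No cover costs less than 13.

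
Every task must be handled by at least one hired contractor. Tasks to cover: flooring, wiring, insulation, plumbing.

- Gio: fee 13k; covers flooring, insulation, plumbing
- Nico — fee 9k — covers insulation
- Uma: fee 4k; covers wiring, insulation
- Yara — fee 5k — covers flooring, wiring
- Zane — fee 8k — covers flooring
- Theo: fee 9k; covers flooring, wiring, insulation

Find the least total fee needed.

This is an integer covering problem.
The greedy cost-per-new-task heuristic would pick Uma, Yara, and Gio for 22, but a cheaper cover exists.
Choose Gio and Uma: together they cover flooring, wiring, insulation, plumbing — every task.
Total fee: 13 + 4 = 17.
No cover costs less than 17.

17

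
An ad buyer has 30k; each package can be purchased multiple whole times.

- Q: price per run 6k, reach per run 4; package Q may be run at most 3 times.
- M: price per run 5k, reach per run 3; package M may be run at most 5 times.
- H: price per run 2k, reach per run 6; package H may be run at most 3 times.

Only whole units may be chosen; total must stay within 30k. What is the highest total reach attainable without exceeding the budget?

This is a bounded integer knapsack.
H has the best ratio (6/2); taking only H gives at most 3×6 = 18 (stopped by the supply cap of 3).
Mixing does better — 3×Q, 1×M, and 3×H: price 29 ≤ 30, reach 3·4 + 1·3 + 3·6 = 33.

33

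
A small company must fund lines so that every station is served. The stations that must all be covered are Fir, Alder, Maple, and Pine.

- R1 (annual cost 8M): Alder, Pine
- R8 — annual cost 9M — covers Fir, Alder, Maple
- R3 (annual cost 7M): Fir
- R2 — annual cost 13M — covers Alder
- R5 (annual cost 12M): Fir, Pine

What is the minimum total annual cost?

This is a weighted set-cover instance.
Choose R1 and R8: together they cover Fir, Alder, Maple, Pine — every station.
Total annual cost: 8 + 9 = 17.

17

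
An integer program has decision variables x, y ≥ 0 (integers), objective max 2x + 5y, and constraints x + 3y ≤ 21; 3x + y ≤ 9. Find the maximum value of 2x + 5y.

35

Relaxing integrality, the LP optimum is 35.25 at (x,y) = (0.75, 6.75), which is not an integer point.
(x,y)=(0,7): 1·0+3·7=21≤21, 3·0+1·7=7≤9, objective 35.
(x,y)=(1,6): 1·1+3·6=19≤21, 3·1+1·6=9≤9, objective 32.
Maximum is 35 at (x,y)=(0,7).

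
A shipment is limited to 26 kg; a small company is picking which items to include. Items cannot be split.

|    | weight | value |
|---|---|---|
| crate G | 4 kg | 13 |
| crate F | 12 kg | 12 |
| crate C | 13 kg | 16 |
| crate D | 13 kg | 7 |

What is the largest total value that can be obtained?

29

Allowing fractional choices, the relaxed optimum would be about 38.0, but items are indivisible.
crate G + crate C: weight 4 + 13 = 17 ≤ 26, value 13 + 16 = 29.
crate G + crate F: weight 4 + 12 = 16 ≤ 26, value 13 + 12 = 25.
crate F + crate C: weight 12 + 13 = 25 ≤ 26, value 12 + 16 = 28.
Best is crate G and crate C with total value 29.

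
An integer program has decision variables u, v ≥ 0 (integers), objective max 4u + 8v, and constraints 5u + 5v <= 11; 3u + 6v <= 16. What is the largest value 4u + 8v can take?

Relaxing integrality, the LP optimum is 17.60 at (u,v) = (0, 2.2), which is not an integer point.
(u,v)=(0,2): 5·0+5·2=10≤11, 3·0+6·2=12≤16, objective 16.
(u,v)=(1,1): 5·1+5·1=10≤11, 3·1+6·1=9≤16, objective 12.
(u,v)=(0,1): 5·0+5·1=5≤11, 3·0+6·1=6≤16, objective 8.
The best lattice point is (0,2), giving 16.

16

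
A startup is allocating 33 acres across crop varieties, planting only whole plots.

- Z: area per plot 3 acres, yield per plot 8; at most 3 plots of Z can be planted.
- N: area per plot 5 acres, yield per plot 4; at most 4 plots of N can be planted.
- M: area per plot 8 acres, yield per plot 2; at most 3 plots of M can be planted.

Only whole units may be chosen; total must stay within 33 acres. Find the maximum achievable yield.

This is a bounded integer knapsack.
Take 3×Z and 4×N: area 29 ≤ 33, yield 3·8 + 4·4 = 40.
Z has the best ratio (8/3) and is taken to its limit of 3; remaining capacity is filled optimally with the others.

40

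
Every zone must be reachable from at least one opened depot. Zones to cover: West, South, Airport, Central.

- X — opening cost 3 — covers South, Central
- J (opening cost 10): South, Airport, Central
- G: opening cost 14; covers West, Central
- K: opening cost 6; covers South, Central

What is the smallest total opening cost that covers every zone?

This is a weighted set-cover instance.
The greedy cost-per-new-zone heuristic would pick X, J, and G for 27, but a cheaper cover exists.
Choose J and G: together they cover West, South, Airport, Central — every zone.
Total opening cost: 10 + 14 = 24.
No cover costs less than 24.

24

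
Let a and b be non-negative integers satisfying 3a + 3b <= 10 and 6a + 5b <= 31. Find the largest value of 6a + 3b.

18

The continuous relaxation peaks at (3.33, 0) with value 20.00; rounding to a feasible lattice point costs some objective.
(a,b)=(3,0) is feasible, giving 18.
(a,b)=(2,1) is feasible, giving 15.
Maximum is 18 at (a,b)=(3,0).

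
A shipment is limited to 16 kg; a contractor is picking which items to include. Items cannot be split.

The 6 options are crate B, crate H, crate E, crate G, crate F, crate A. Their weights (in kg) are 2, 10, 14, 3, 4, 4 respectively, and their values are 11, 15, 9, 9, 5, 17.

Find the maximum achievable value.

43

Allowing fractional choices, the relaxed optimum would be about 47.5, but items are indivisible.
crate B + crate H + crate A: weight 2 + 10 + 4 = 16 ≤ 16, value 11 + 15 + 17 = 43.
crate B + crate G + crate F + crate A: weight 2 + 3 + 4 + 4 = 13 ≤ 16, value 11 + 9 + 5 + 17 = 42.
crate B + crate G + crate A: weight 2 + 3 + 4 = 9 ≤ 16, value 11 + 9 + 17 = 37.
Best is crate B, crate H, and crate A with total value 43.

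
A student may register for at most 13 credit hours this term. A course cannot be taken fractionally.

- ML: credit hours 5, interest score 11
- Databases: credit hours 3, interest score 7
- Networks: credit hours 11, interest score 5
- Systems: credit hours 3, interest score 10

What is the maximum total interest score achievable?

ML + Systems: credit hours 5 + 3 = 8 ≤ 13, interest score 11 + 10 = 21.
ML + Databases + Systems: credit hours 5 + 3 + 3 = 11 ≤ 13, interest score 11 + 7 + 10 = 28.
Best is ML, Databases, and Systems with total interest score 28.

28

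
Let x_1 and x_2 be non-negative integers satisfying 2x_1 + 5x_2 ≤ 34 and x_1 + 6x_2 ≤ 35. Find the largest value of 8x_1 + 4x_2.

(x_1,x_2)=(17,0) is feasible, giving 136.
(x_1,x_2)=(16,0) is feasible, giving 128.
Maximum is 136 at (x_1,x_2)=(17,0).

136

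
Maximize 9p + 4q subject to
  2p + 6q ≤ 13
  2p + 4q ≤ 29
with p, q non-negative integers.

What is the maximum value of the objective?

54

(p,q)=(6,0): 2·6+6·0=12≤13, 2·6+4·0=12≤29, objective 54.
(p,q)=(5,0): 2·5+6·0=10≤13, 2·5+4·0=10≤29, objective 45.
The best lattice point is (6,0), giving 54.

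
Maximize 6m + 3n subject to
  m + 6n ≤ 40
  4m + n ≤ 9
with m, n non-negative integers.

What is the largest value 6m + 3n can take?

21

(m,n)=(1,5) is feasible, giving 21.
(m,n)=(1,4) is feasible, giving 18.
(m,n)=(0,6) is feasible, giving 18.
(m,n)=(0,5) is feasible, giving 15.
The best lattice point is (1,5), giving 21.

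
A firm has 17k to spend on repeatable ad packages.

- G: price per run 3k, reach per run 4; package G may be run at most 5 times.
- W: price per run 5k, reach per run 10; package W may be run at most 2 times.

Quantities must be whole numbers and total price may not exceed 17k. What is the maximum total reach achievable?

This is a bounded integer knapsack.
W has the best ratio (10/5); taking only W gives at most 2×10 = 20 (stopped by the supply cap of 2).
Mixing does better — 2×G and 2×W: price 16 ≤ 17, reach 2·4 + 2·10 = 28.

28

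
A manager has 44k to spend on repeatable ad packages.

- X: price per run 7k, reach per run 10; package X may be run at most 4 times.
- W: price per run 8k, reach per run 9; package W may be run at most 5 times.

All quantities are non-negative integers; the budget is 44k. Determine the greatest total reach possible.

58

4×X and 2×W: price 44 ≤ 44, reach 4·10 + 2·9 = 58.
4×X and 1×W: price 36 ≤ 44, reach 4·10 + 1·9 = 49.
Best is 58.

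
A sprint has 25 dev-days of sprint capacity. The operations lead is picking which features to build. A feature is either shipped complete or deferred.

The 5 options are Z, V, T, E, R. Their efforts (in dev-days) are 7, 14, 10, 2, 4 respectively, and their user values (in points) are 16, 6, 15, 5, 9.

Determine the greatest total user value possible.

Allowing fractional choices, the relaxed optimum would be about 45.9, but features are indivisible.
Z + T + E + R: effort 7 + 10 + 2 + 4 = 23 ≤ 25, user value 16 + 15 + 5 + 9 = 45.
Z + T + E: effort 7 + 10 + 2 = 19 ≤ 25, user value 16 + 15 + 5 = 36.
Z + T + R: effort 7 + 10 + 4 = 21 ≤ 25, user value 16 + 15 + 9 = 40.
Best is Z, T, E, and R with total user value 45.

45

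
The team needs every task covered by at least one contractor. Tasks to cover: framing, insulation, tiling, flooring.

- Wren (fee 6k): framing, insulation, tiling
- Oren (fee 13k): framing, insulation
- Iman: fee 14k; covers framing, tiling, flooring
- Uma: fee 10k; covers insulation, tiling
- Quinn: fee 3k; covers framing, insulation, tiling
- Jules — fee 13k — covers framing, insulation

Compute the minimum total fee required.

Choose Iman and Quinn: together they cover framing, insulation, tiling, flooring — every task.
Total fee: 14 + 3 = 17.

17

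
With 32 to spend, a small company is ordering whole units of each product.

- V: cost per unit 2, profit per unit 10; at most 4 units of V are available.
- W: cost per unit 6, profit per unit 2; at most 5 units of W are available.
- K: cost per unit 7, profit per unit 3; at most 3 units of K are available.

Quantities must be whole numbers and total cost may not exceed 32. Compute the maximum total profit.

This is a bounded integer knapsack.
Take 4×V and 3×K: cost 29 ≤ 32, profit 4·10 + 3·3 = 49.
V has the best ratio (10/2) and is taken to its limit of 4; remaining capacity is filled optimally with the others.

49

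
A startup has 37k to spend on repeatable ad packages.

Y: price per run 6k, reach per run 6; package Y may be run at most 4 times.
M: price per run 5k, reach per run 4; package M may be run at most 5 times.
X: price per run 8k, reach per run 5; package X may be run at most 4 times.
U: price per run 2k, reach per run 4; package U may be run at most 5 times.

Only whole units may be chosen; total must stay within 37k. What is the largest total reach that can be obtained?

This is a bounded integer knapsack.
U has the best ratio (4/2); taking only U gives at most 5×4 = 20 (stopped by the supply cap of 5).
Mixing does better — 2×Y, 3×M, and 5×U: price 37 ≤ 37, reach 2·6 + 3·4 + 5·4 = 44.

44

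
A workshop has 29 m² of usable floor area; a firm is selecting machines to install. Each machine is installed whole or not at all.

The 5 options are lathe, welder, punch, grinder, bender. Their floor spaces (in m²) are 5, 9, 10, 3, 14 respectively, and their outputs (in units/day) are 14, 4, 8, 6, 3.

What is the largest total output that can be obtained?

This is a 0-1 knapsack instance.
Allowing fractional choices, the relaxed optimum would be about 32.4, but machines are indivisible.
lathe + welder + punch + grinder: floor space 5 + 9 + 10 + 3 = 27 ≤ 29, output 14 + 4 + 8 + 6 = 32.
lathe + punch + grinder: floor space 5 + 10 + 3 = 18 ≤ 29, output 14 + 8 + 6 = 28.
Best is lathe, welder, punch, and grinder with total output 32.

32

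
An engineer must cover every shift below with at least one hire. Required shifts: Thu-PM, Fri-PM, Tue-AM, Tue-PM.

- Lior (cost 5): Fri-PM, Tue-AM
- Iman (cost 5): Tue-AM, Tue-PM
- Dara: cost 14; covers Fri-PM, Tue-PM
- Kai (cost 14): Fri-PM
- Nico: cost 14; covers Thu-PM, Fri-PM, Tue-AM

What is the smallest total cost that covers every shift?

19

Choose Iman and Nico: together they cover Thu-PM, Fri-PM, Tue-AM, Tue-PM — every shift.
Total cost: 5 + 14 = 19.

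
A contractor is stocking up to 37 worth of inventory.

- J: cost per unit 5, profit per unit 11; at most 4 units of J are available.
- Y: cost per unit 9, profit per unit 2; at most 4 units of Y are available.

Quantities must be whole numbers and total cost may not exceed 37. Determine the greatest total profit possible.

4×J and 1×Y: cost 29 ≤ 37, profit 4·11 + 1·2 = 46.
4×J: cost 20 ≤ 37, profit 4·11 = 44.
Best is 46.

46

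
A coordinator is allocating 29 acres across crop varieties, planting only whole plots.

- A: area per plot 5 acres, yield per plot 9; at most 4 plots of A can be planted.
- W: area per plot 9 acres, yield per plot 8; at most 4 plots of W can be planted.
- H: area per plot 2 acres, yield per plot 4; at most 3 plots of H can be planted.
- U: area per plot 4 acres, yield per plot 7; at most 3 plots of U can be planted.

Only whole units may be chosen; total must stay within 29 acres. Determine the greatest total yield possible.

H has the best ratio (4/2); taking only H gives at most 3×4 = 12 (stopped by the supply cap of 3).
Mixing does better — 3×A, 3×H, and 2×U: area 29 ≤ 29, yield 3·9 + 3·4 + 2·7 = 53.

53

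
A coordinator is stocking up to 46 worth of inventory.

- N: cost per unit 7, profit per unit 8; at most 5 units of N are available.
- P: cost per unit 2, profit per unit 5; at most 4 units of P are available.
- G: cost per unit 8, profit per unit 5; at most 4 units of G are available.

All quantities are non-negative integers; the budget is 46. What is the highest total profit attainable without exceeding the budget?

4×N, 4×P, and 1×G: cost 44 ≤ 46, profit 4·8 + 4·5 + 1·5 = 57.
5×N and 4×P: cost 43 ≤ 46, profit 5·8 + 4·5 = 60.
Best is 60.

60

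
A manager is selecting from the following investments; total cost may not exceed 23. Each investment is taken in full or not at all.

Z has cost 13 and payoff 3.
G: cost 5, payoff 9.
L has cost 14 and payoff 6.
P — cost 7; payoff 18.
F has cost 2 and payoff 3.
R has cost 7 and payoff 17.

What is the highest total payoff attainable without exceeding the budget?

Allowing fractional choices, the relaxed optimum would be about 47.9, but investments are indivisible.
G + P + R: cost 5 + 7 + 7 = 19 ≤ 23, payoff 9 + 18 + 17 = 44.
P + F + R: cost 7 + 2 + 7 = 16 ≤ 23, payoff 18 + 3 + 17 = 38.
G + P + F + R: cost 5 + 7 + 2 + 7 = 21 ≤ 23, payoff 9 + 18 + 3 + 17 = 47.
Best is G, P, F, and R with total payoff 47.

47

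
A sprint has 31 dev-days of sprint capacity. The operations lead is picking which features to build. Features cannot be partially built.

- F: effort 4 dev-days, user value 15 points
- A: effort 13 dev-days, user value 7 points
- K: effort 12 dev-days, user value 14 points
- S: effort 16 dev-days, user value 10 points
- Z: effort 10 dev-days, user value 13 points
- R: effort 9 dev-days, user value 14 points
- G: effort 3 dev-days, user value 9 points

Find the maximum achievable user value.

Take F, K, R, and G: effort 4 + 12 + 9 + 3 = 28 ≤ 31, user value 15 + 14 + 14 + 9 = 52.
No other feasible combination does better.

52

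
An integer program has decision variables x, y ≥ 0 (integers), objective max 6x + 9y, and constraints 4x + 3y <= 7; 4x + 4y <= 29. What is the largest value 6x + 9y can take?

18

(x,y)=(0,2) is feasible, giving 18.
(x,y)=(1,1) is feasible, giving 15.
(x,y)=(0,1) is feasible, giving 9.
Maximum is 18 at (x,y)=(0,2).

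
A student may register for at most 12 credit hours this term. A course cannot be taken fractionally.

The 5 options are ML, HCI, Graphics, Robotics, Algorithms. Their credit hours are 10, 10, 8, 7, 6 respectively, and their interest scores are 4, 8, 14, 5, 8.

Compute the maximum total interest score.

Take Graphics: credit hours 8 ≤ 12, interest score 14.
No other feasible combination does better.

14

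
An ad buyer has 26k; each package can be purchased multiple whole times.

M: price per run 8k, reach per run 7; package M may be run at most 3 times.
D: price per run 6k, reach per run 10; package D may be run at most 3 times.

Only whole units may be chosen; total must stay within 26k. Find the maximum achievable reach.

D has the best ratio (10/6); taking only D gives at most 3×10 = 30 (stopped by the supply cap of 3).
Mixing does better — 1×M and 3×D: price 26 ≤ 26, reach 1·7 + 3·10 = 37.

37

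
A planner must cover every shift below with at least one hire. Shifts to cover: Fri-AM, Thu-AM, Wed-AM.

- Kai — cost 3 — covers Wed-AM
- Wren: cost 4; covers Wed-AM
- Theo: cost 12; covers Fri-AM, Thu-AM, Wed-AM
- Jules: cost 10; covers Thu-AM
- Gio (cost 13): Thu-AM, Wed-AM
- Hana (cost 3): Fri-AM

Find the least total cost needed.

This is an integer covering problem.
The greedy cost-per-new-shift heuristic would pick Kai, Hana, and Jules for 16, but a cheaper cover exists.
Theo alone covers Fri-AM, Thu-AM, Wed-AM — every shift.
Total cost: 12.
No cover costs less than 12.

12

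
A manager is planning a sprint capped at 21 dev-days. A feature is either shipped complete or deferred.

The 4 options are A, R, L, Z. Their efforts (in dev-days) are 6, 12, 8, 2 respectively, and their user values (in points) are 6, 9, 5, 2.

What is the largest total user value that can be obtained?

17

Allowing fractional choices, the relaxed optimum would be about 17.6, but features are indivisible.
A + R + Z: effort 6 + 12 + 2 = 20 ≤ 21, user value 6 + 9 + 2 = 17.
R + L: effort 12 + 8 = 20 ≤ 21, user value 9 + 5 = 14.
A + R: effort 6 + 12 = 18 ≤ 21, user value 6 + 9 = 15.
Best is A, R, and Z with total user value 17.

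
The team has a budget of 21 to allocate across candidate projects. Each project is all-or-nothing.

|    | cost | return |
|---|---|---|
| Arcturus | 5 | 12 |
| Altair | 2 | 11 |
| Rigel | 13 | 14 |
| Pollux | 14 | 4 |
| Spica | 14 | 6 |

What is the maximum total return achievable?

This is an integer program with binary decision variables.
Allowing fractional choices, the relaxed optimum would be about 37.4, but projects are indivisible.
Arcturus + Altair + Rigel: cost 5 + 2 + 13 = 20 ≤ 21, return 12 + 11 + 14 = 37.
Arcturus + Altair + Spica: cost 5 + 2 + 14 = 21 ≤ 21, return 12 + 11 + 6 = 29.
Arcturus + Altair + Pollux: cost 5 + 2 + 14 = 21 ≤ 21, return 12 + 11 + 4 = 27.
Best is Arcturus, Altair, and Rigel with total return 37.

37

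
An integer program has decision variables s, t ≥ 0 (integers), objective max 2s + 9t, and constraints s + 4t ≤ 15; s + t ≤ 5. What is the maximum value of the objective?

31

(s,t)=(2,3) is feasible, giving 31.
(s,t)=(1,3) is feasible, giving 29.
(s,t)=(0,3) is feasible, giving 27.
The best lattice point is (2,3), giving 31.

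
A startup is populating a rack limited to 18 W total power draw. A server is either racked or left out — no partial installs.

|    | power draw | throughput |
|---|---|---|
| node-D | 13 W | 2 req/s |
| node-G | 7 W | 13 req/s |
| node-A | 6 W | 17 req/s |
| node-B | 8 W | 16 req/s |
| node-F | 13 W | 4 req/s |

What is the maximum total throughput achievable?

33

Take node-A and node-B: power draw 6 + 8 = 14 ≤ 18, throughput 17 + 16 = 33.
No other feasible combination does better.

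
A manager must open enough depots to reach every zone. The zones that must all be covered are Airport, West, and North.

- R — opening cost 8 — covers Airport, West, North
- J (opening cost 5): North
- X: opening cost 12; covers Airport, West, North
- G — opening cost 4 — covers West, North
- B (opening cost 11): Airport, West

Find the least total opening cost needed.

8

The greedy cost-per-new-zone heuristic would pick G and R for 12, but a cheaper cover exists.
R alone covers Airport, West, North — every zone.
Total opening cost: 8.
No cover costs less than 8.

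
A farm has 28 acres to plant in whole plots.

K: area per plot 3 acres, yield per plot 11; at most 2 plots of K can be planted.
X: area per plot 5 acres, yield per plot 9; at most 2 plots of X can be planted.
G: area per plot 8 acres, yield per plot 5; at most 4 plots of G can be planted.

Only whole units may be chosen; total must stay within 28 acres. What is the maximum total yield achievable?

2×K, 1×X, and 2×G: area 27 ≤ 28, yield 2·11 + 1·9 + 2·5 = 41.
2×K, 2×X, and 1×G: area 24 ≤ 28, yield 2·11 + 2·9 + 1·5 = 45.
Best is 45.

45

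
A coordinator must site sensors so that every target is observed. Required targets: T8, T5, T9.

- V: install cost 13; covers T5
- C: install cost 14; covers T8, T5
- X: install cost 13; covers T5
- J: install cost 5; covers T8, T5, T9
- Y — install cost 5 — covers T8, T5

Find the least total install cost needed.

This is an integer covering problem.
J alone covers T8, T5, T9 — every target.
Total install cost: 5.
No cover costs less than 5.

5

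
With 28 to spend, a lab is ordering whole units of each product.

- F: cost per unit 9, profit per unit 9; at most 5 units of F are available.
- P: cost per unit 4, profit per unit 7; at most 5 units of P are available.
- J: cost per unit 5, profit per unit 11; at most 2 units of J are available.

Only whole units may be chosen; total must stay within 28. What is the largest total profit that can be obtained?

50

5×P and 1×J: cost 25 ≤ 28, profit 5·7 + 1·11 = 46.
4×P and 2×J: cost 26 ≤ 28, profit 4·7 + 2·11 = 50.
Best is 50.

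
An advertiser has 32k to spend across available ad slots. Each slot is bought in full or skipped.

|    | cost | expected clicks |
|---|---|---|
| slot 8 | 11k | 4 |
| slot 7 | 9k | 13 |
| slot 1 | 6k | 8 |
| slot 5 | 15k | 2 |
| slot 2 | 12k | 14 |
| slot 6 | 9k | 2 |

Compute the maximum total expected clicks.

Take slot 7, slot 1, and slot 2: cost 9 + 6 + 12 = 27 ≤ 32, expected clicks 13 + 8 + 14 = 35.
No other feasible combination does better.

35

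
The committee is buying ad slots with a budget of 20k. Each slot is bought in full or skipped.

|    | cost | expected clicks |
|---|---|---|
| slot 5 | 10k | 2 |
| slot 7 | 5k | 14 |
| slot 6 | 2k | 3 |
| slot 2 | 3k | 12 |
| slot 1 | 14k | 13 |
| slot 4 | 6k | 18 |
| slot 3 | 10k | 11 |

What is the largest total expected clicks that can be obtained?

Treat it as a binary knapsack problem.
Take slot 7, slot 6, slot 2, and slot 4: cost 5 + 2 + 3 + 6 = 16 ≤ 20, expected clicks 14 + 3 + 12 + 18 = 47.
No other feasible combination does better.

47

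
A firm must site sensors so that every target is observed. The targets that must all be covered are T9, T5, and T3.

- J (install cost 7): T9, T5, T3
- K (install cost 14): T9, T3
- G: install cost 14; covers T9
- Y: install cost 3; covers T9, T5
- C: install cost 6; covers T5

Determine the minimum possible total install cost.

7

The greedy cost-per-new-target heuristic would pick Y and J for 10, but a cheaper cover exists.
J alone covers T9, T5, T3 — every target.
Total install cost: 7.
No cover costs less than 7.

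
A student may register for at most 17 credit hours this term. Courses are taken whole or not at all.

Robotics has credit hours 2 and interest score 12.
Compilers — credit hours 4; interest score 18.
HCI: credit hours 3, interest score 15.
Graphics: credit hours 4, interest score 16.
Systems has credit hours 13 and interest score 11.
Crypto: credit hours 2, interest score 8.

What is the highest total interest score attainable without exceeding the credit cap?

69

Take Robotics, Compilers, HCI, Graphics, and Crypto: credit hours 2 + 4 + 3 + 4 + 2 = 15 ≤ 17, interest score 12 + 18 + 15 + 16 + 8 = 69.
No other feasible combination does better.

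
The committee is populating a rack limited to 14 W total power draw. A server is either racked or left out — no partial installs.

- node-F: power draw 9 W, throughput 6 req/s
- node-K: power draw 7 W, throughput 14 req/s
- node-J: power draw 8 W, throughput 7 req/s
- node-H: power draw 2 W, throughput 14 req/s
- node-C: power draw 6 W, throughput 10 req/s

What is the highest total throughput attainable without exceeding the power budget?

Take node-K and node-H: power draw 7 + 2 = 9 ≤ 14, throughput 14 + 14 = 28.
No other feasible combination does better.

28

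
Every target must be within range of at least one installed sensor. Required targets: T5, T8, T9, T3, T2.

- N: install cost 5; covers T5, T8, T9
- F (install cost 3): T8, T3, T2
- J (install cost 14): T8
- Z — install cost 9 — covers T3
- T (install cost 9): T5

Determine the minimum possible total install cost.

8

Choose N and F: together they cover T5, T8, T9, T3, T2 — every target.
Total install cost: 5 + 3 = 8.
No cover costs less than 8.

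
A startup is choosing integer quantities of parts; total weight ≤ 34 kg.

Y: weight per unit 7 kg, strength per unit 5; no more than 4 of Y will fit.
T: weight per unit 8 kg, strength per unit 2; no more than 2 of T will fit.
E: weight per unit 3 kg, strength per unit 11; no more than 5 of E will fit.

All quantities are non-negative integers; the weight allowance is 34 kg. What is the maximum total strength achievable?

65

E has the best ratio (11/3); taking only E gives at most 5×11 = 55 (stopped by the supply cap of 5).
Mixing does better — 2×Y and 5×E: weight 29 ≤ 34, strength 2·5 + 5·11 = 65.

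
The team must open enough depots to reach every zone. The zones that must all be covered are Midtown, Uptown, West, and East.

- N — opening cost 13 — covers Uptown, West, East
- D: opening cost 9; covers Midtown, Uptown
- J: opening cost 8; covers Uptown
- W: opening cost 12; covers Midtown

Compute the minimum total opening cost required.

Choose N and D: together they cover Midtown, Uptown, West, East — every zone.
Total opening cost: 13 + 9 = 22.
No cover costs less than 22.

22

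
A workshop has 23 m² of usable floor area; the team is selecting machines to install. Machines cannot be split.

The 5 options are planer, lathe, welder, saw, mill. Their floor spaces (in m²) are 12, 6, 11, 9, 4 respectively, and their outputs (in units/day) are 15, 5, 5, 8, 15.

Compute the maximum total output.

35

lathe + saw + mill: floor space 6 + 9 + 4 = 19 ≤ 23, output 5 + 8 + 15 = 28.
planer + lathe + mill: floor space 12 + 6 + 4 = 22 ≤ 23, output 15 + 5 + 15 = 35.
planer + mill: floor space 12 + 4 = 16 ≤ 23, output 15 + 15 = 30.
Best is planer, lathe, and mill with total output 35.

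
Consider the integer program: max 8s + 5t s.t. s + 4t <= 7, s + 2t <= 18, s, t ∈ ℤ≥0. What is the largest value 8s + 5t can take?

56

(s,t)=(7,0): 1·7+4·0=7≤7, 1·7+2·0=7≤18, objective 56.
(s,t)=(6,0): 1·6+4·0=6≤7, 1·6+2·0=6≤18, objective 48.
No feasible integer point exceeds 56.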